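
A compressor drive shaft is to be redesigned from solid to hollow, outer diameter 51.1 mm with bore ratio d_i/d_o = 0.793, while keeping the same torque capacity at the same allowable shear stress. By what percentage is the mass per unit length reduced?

Equal τ_max and T ⇒ the solid shaft needs d_s³ = d_o³(1−k⁴), so d_s = 51.1·(1−0.793⁴)^(1/3) = 43.21 mm.
Area ratio A_h/A_s = d_o²(1−k²)/d_s² = (1−k²)/(1−k⁴)^(2/3) = 0.5191.
Mass saving = 1 − 0.5191 = 48.1 %.

48.1 %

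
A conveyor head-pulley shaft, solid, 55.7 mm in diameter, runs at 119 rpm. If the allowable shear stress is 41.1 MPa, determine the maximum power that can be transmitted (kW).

17.4 kW

J = πd⁴/32 = π(0.0557)⁴/32 = 9.450×10^-7 m⁴.
T_max = τ_allow·J/r = 4.11×10^7 × 9.450×10^-7 / 0.0278 = 1395 N·m.
ω = 2π·119/60 = 12.46 rad/s, so P_max = T_max·ω = 1.738×10^4 W.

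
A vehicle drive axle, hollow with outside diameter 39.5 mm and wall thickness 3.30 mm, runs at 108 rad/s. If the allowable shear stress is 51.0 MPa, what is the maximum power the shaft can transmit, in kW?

34.6 kW

J = π(d_o⁴ − d_i⁴)/32 = π(0.0395⁴ − 0.0329⁴)/32 = 1.240×10^-7 m⁴.
T_max = τ_allow·J/r = 5.10×10^7 × 1.240×10^-7 / 0.0198 = 320.1 N·m.
ω = 108 rad/s, so P_max = T_max·ω = 3.457×10^4 W.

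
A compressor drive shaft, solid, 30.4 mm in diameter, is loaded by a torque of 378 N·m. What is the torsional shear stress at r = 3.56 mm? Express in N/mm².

16.0 N/mm²

J = πd⁴/32 = π(0.0304)⁴/32 = 8.385×10^-8 m⁴.
Shear stress varies linearly with radius: τ = T·r/J = 378.0 × 0.00356 / 8.385×10^-8 = 1.605×10^7 Pa.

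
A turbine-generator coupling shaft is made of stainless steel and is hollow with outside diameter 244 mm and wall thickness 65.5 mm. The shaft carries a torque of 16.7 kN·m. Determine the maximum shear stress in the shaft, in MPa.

J = π(d_o⁴ − d_i⁴)/32 = π(0.244⁴ − 0.113⁴)/32 = 3.320×10^-4 m⁴.
τ_max = T·r/J = 16700 × 0.122 / 3.320×10^-4 = 6.137×10^6 Pa.

6.14 MPa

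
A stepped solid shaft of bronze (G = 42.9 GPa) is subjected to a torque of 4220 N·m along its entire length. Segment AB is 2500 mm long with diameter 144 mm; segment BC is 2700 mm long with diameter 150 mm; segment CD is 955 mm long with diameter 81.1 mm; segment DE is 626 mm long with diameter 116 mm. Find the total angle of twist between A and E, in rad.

0.0368 rad

J_AB = π(0.144)⁴/32 = 4.22×10^-5 m⁴; J_BC = π(0.150)⁴/32 = 4.97×10^-5 m⁴; J_CD = π(0.0811)⁴/32 = 4.25×10^-6 m⁴; J_DE = π(0.116)⁴/32 = 1.78×10^-5 m⁴.
θ = (T/G)·Σ L_i/J_i = (4220/42.9×10⁹)·(2.50/4.22×10^-5 + 2.70/4.97×10^-5 + 0.955/4.25×10^-6 + 0.626/1.78×10^-5) = 0.03675 rad.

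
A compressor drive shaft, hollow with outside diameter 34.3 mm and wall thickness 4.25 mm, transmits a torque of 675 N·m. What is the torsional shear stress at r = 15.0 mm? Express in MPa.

110 MPa

J = π(d_o⁴ − d_i⁴)/32 = π(0.0343⁴ − 0.0258⁴)/32 = 9.239×10^-8 m⁴.
Shear stress varies linearly with radius: τ = T·r/J = 675.0 × 0.0150 / 9.239×10^-8 = 1.096×10^8 Pa.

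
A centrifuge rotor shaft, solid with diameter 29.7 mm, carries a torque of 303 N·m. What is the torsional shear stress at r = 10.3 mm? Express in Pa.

J = πd⁴/32 = π(0.0297)⁴/32 = 7.639×10^-8 m⁴.
Shear stress varies linearly with radius: τ = T·r/J = 303.0 × 0.0103 / 7.639×10^-8 = 4.086×10^7 Pa.

4.09e7 Pa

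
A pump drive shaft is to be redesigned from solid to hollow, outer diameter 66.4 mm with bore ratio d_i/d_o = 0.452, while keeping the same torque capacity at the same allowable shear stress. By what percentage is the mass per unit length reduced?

Equal τ_max and T ⇒ the solid shaft needs d_s³ = d_o³(1−k⁴), so d_s = 66.4·(1−0.452⁴)^(1/3) = 65.46 mm.
Area ratio A_h/A_s = d_o²(1−k²)/d_s² = (1−k²)/(1−k⁴)^(2/3) = 0.8186.
Mass saving = 1 − 0.8186 = 18.1 %.

18.1 %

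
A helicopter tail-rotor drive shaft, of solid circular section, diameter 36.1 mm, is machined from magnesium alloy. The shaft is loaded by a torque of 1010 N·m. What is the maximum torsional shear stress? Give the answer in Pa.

J = πd⁴/32 = π(0.0361)⁴/32 = 1.667×10^-7 m⁴.
τ_max = T·r/J = 1010 × 0.0181 / 1.667×10^-7 = 1.093×10^8 Pa.

1.09e8 Pa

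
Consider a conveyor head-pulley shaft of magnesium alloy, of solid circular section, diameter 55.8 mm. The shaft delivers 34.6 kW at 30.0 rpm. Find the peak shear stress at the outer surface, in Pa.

ω = 2π·30.0/60 = 3.142 rad/s, so T = P/ω = 34.6×10³ / 3.142 = 11010 N·m.
J = πd⁴/32 = π(0.0558)⁴/32 = 9.518×10^-7 m⁴.
τ_max = T·r/J = 11010 × 0.0279 / 9.518×10^-7 = 3.228×10^8 Pa.

3.23e8 Pa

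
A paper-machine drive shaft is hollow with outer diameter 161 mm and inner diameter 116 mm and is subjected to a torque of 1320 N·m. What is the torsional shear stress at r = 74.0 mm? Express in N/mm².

2.03 N/mm²

J = π(d_o⁴ − d_i⁴)/32 = π(0.161⁴ − 0.116⁴)/32 = 4.819×10^-5 m⁴.
Shear stress varies linearly with radius: τ = T·r/J = 1320 × 0.0740 / 4.819×10^-5 = 2.027×10^6 Pa.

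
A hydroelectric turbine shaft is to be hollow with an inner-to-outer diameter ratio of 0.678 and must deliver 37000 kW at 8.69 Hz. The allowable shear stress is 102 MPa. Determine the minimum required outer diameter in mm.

350 mm

ω = 2π·8.69 = 54.60 rad/s, so T = P/ω = 37000×10³ / 54.60 = 677600 N·m.
For a hollow shaft with d_i/d_o = 0.678: τ_max = 16T/(π d_o³ (1−k⁴)), so d_o = [16T/(π τ_allow (1−k⁴))]^(1/3) = [16·677600/(π·1.02×10^8·0.7887)]^(1/3) = 0.3501 m.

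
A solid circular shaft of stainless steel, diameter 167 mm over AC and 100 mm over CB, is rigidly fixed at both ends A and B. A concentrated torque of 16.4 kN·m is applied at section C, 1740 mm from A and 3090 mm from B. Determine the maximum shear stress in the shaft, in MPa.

Compatibility: T_A·a/J_AC = T_B·b/J_CB with T_A + T_B = T₀.
J_AC = 7.64×10^-5 m⁴, J_CB = 9.82×10^-6 m⁴, so T_A = T₀·(J_AC/a)/((J_AC/a)+(J_CB/b)) = 15290 N·m, T_B = 1107 N·m.
τ in each portion: τ_AC = 1.67×10^7 Pa, τ_CB = 5.64×10^6 Pa; maximum is in AC.
τ_max = T_AC·r/J = 15290·0.0835/7.64×10^-5 = 1.672×10^7 Pa.

16.7 MPa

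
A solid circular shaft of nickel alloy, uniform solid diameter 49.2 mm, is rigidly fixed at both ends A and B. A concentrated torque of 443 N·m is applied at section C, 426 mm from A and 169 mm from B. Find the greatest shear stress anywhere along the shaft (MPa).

With uniform GJ and both ends fixed, compatibility θ_AC = θ_CB gives T_A·a = T_B·b, together with T_A + T_B = T₀.
T_A = T₀·b/(a+b) = 443.0·169/595.0 = 125.8 N·m; T_B = 317.2 N·m.
τ in each portion: τ_AC = 5.38×10^6 Pa, τ_CB = 1.36×10^7 Pa; maximum is in CB.
τ_max = T_CB·r/J = 317.2·0.0246/5.75×10^-7 = 1.356×10^7 Pa.

13.6 MPa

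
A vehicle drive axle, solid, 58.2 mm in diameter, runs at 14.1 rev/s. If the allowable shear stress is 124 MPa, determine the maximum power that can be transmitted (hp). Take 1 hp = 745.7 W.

570 hp

J = πd⁴/32 = π(0.0582)⁴/32 = 1.126×10^-6 m⁴.
T_max = τ_allow·J/r = 1.24×10^8 × 1.126×10^-6 / 0.0291 = 4800 N·m.
ω = 2π·14.1 = 88.59 rad/s, so P_max = T_max·ω = 4.252×10^5 W.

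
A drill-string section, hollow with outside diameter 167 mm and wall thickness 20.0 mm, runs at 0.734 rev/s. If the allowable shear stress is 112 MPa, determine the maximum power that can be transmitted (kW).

314 kW

J = π(d_o⁴ − d_i⁴)/32 = π(0.167⁴ − 0.127⁴)/32 = 5.082×10^-5 m⁴.
T_max = τ_allow·J/r = 1.12×10^8 × 5.082×10^-5 / 0.0835 = 68170 N·m.
ω = 2π·0.734 = 4.612 rad/s, so P_max = T_max·ω = 3.144×10^5 W.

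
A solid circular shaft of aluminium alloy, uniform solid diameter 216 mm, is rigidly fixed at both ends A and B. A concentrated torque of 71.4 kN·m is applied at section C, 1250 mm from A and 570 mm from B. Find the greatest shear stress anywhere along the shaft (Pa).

With uniform GJ and both ends fixed, compatibility θ_AC = θ_CB gives T_A·a = T_B·b, together with T_A + T_B = T₀.
T_A = T₀·b/(a+b) = 71400·570/1820 = 22360 N·m; T_B = 49040 N·m.
τ in each portion: τ_AC = 1.13×10^7 Pa, τ_CB = 2.48×10^7 Pa; maximum is in CB.
τ_max = T_CB·r/J = 49040·0.108/2.14×10^-4 = 2.478×10^7 Pa.

2.48e7 Pa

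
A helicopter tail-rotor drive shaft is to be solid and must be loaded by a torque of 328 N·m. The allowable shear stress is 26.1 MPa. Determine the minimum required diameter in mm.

For a solid shaft τ_max = 16T/(πd³), so d = (16T/(π τ_allow))^(1/3) = (16·328.0/(π·2.61×10^7))^(1/3) = 0.04000 m.

40.0 mm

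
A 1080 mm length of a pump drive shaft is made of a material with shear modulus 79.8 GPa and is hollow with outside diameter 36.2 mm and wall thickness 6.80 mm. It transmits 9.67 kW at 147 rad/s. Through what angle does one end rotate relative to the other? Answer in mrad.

6.23 mrad

ω = 147 rad/s, so T = P/ω = 9.67×10³ / 147.0 = 65.78 N·m.
J = π(d_o⁴ − d_i⁴)/32 = π(0.0362⁴ − 0.0226⁴)/32 = 1.430×10^-7 m⁴.
θ = T·L/(G·J) = 65.78 × 1.08 / (79.8×10⁹ × 1.430×10^-7) = 6.227×10^-3 rad.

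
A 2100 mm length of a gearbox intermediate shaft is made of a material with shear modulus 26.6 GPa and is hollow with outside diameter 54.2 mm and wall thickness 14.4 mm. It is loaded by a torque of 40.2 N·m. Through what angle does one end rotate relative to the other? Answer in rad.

J = π(d_o⁴ − d_i⁴)/32 = π(0.0542⁴ − 0.0254⁴)/32 = 8.064×10^-7 m⁴.
θ = T·L/(G·J) = 40.20 × 2.10 / (26.6×10⁹ × 8.064×10^-7) = 3.936×10^-3 rad.

0.00394 rad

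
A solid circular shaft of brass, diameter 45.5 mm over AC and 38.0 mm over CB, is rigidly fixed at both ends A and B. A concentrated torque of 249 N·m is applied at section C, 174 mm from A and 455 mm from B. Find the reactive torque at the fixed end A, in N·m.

210 N·m

Compatibility: T_A·a/J_AC = T_B·b/J_CB with T_A + T_B = T₀.
J_AC = 4.21×10^-7 m⁴, J_CB = 2.05×10^-7 m⁴, so T_A = T₀·(J_AC/a)/((J_AC/a)+(J_CB/b)) = 209.9 N·m, T_B = 39.06 N·m.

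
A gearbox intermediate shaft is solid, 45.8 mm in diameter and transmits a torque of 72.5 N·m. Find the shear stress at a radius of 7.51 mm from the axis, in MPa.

J = πd⁴/32 = π(0.0458)⁴/32 = 4.320×10^-7 m⁴.
Shear stress varies linearly with radius: τ = T·r/J = 72.50 × 0.00751 / 4.320×10^-7 = 1.260×10^6 Pa.

1.26 MPa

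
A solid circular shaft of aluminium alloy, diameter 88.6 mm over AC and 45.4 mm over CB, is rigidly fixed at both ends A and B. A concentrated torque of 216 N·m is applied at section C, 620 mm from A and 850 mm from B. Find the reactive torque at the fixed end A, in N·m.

206 N·m

Compatibility: T_A·a/J_AC = T_B·b/J_CB with T_A + T_B = T₀.
J_AC = 6.05×10^-6 m⁴, J_CB = 4.17×10^-7 m⁴, so T_A = T₀·(J_AC/a)/((J_AC/a)+(J_CB/b)) = 205.7 N·m, T_B = 10.34 N·m.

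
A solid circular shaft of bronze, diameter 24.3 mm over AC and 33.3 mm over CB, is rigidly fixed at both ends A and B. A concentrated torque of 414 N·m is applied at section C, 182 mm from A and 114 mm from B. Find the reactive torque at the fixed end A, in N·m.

Compatibility: T_A·a/J_AC = T_B·b/J_CB with T_A + T_B = T₀.
J_AC = 3.42×10^-8 m⁴, J_CB = 1.21×10^-7 m⁴, so T_A = T₀·(J_AC/a)/((J_AC/a)+(J_CB/b)) = 62.44 N·m, T_B = 351.6 N·m.

62.4 N·m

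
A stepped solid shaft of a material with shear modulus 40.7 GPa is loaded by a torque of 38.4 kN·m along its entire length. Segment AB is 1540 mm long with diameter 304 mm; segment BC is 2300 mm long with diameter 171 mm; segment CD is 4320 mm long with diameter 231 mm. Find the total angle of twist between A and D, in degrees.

J_AB = π(0.304)⁴/32 = 8.38×10^-4 m⁴; J_BC = π(0.171)⁴/32 = 8.39×10^-5 m⁴; J_CD = π(0.231)⁴/32 = 2.80×10^-4 m⁴.
θ = (T/G)·Σ L_i/J_i = (38400/40.7×10⁹)·(1.54/8.38×10^-4 + 2.30/8.39×10^-5 + 4.32/2.80×10^-4) = 0.04216 rad.

2.42°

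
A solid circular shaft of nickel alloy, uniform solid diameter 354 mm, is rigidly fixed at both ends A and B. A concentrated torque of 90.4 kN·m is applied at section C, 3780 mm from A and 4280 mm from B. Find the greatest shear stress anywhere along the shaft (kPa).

5510 kPa

With uniform GJ and both ends fixed, compatibility θ_AC = θ_CB gives T_A·a = T_B·b, together with T_A + T_B = T₀.
T_A = T₀·b/(a+b) = 90400·4280/8060 = 48000 N·m; T_B = 42400 N·m.
τ in each portion: τ_AC = 5.51×10^6 Pa, τ_CB = 4.87×10^6 Pa; maximum is in AC.
τ_max = T_AC·r/J = 48000·0.177/1.54×10^-3 = 5.511×10^6 Pa.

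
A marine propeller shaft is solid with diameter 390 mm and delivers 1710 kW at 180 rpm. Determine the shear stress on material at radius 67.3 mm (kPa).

ω = 2π·180/60 = 18.85 rad/s, so T = P/ω = 1710×10³ / 18.85 = 90720 N·m.
J = πd⁴/32 = π(0.390)⁴/32 = 2.271×10^-3 m⁴.
Shear stress varies linearly with radius: τ = T·r/J = 90720 × 0.0673 / 2.271×10^-3 = 2.688×10^6 Pa.

2690 kPa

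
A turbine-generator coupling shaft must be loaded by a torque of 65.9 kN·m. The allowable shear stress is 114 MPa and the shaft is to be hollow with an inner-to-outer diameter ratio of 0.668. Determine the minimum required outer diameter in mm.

For a hollow shaft with d_i/d_o = 0.668: τ_max = 16T/(π d_o³ (1−k⁴)), so d_o = [16T/(π τ_allow (1−k⁴))]^(1/3) = [16·65900/(π·1.14×10^8·0.8009)]^(1/3) = 0.1543 m.

154 mm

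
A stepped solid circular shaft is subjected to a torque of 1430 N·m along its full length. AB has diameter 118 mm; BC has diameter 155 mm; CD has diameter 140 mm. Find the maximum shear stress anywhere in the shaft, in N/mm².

Under the same torque, τ_max = 16T/(πd³) is largest where d is smallest — segment AB (d = 118 mm).
τ_max = 16·1430/(π·(0.118)³) = 4.433×10^6 Pa.

4.43 N/mm²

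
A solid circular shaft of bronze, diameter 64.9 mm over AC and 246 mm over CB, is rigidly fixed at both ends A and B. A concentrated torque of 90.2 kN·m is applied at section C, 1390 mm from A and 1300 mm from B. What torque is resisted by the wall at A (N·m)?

Compatibility: T_A·a/J_AC = T_B·b/J_CB with T_A + T_B = T₀.
J_AC = 1.74×10^-6 m⁴, J_CB = 3.60×10^-4 m⁴, so T_A = T₀·(J_AC/a)/((J_AC/a)+(J_CB/b)) = 406.8 N·m, T_B = 89790 N·m.

407 N·m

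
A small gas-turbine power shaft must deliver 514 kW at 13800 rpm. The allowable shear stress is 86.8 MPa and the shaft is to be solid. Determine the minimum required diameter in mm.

27.5 mm

ω = 2π·13800/60 = 1445 rad/s, so T = P/ω = 514×10³ / 1445 = 355.7 N·m.
For a solid shaft τ_max = 16T/(πd³), so d = (16T/(π τ_allow))^(1/3) = (16·355.7/(π·8.68×10^7))^(1/3) = 0.02753 m.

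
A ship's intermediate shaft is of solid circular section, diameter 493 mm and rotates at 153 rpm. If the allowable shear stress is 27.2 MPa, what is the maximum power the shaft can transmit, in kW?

J = πd⁴/32 = π(0.493)⁴/32 = 5.799×10^-3 m⁴.
T_max = τ_allow·J/r = 2.72×10^7 × 5.799×10^-3 / 0.246 = 639900 N·m.
ω = 2π·153/60 = 16.02 rad/s, so P_max = T_max·ω = 1.025×10^7 W.

10300 kW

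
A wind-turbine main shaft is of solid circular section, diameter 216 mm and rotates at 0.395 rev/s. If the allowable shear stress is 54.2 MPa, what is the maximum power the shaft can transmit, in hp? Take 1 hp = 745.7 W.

J = πd⁴/32 = π(0.216)⁴/32 = 2.137×10^-4 m⁴.
T_max = τ_allow·J/r = 5.42×10^7 × 2.137×10^-4 / 0.108 = 107200 N·m.
ω = 2π·0.395 = 2.482 rad/s, so P_max = T_max·ω = 2.662×10^5 W.

357 hp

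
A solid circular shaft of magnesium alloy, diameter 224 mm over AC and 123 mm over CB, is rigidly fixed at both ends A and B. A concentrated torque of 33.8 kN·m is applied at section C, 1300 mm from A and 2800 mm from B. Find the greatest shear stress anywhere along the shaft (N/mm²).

14.7 N/mm²

Compatibility: T_A·a/J_AC = T_B·b/J_CB with T_A + T_B = T₀.
J_AC = 2.47×10^-4 m⁴, J_CB = 2.25×10^-5 m⁴, so T_A = T₀·(J_AC/a)/((J_AC/a)+(J_CB/b)) = 32430 N·m, T_B = 1369 N·m.
τ in each portion: τ_AC = 1.47×10^7 Pa, τ_CB = 3.75×10^6 Pa; maximum is in AC.
τ_max = T_AC·r/J = 32430·0.112/2.47×10^-4 = 1.470×10^7 Pa.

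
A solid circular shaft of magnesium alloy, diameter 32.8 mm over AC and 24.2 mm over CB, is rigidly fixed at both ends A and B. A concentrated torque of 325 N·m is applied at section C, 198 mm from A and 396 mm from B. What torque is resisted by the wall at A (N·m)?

283 N·m

Compatibility: T_A·a/J_AC = T_B·b/J_CB with T_A + T_B = T₀.
J_AC = 1.14×10^-7 m⁴, J_CB = 3.37×10^-8 m⁴, so T_A = T₀·(J_AC/a)/((J_AC/a)+(J_CB/b)) = 283.1 N·m, T_B = 41.94 N·m.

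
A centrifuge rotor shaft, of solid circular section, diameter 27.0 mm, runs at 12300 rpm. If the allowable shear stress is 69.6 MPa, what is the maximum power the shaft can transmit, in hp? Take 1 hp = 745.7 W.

465 hp

J = πd⁴/32 = π(0.0270)⁴/32 = 5.217×10^-8 m⁴.
T_max = τ_allow·J/r = 6.96×10^7 × 5.217×10^-8 / 0.0135 = 269.0 N·m.
ω = 2π·12300/60 = 1288 rad/s, so P_max = T_max·ω = 3.465×10^5 W.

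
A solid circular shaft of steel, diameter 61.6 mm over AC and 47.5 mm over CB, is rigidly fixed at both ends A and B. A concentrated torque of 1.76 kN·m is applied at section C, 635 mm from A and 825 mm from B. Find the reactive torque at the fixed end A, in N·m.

Compatibility: T_A·a/J_AC = T_B·b/J_CB with T_A + T_B = T₀.
J_AC = 1.41×10^-6 m⁴, J_CB = 5.00×10^-7 m⁴, so T_A = T₀·(J_AC/a)/((J_AC/a)+(J_CB/b)) = 1384 N·m, T_B = 376.5 N·m.

1380 N·m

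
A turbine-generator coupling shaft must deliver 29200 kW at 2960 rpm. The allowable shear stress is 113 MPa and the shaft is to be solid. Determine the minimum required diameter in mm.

ω = 2π·2960/60 = 310.0 rad/s, so T = P/ω = 29200×10³ / 310.0 = 94200 N·m.
For a solid shaft τ_max = 16T/(πd³), so d = (16T/(π τ_allow))^(1/3) = (16·94200/(π·1.13×10^8))^(1/3) = 0.1619 m.

162 mm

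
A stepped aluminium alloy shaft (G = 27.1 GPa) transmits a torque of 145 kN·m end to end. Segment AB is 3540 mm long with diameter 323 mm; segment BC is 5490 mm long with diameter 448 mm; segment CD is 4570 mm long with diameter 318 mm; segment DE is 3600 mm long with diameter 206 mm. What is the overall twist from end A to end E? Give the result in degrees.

J_AB = π(0.323)⁴/32 = 1.07×10^-3 m⁴; J_BC = π(0.448)⁴/32 = 3.95×10^-3 m⁴; J_CD = π(0.318)⁴/32 = 1.00×10^-3 m⁴; J_DE = π(0.206)⁴/32 = 1.77×10^-4 m⁴.
θ = (T/G)·Σ L_i/J_i = (145000/27.1×10⁹)·(3.54/1.07×10^-3 + 5.49/3.95×10^-3 + 4.57/1.00×10^-3 + 3.60/1.77×10^-4) = 0.1585 rad.

9.08°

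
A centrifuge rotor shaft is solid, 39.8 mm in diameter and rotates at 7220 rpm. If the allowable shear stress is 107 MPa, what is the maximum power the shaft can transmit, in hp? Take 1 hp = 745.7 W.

J = πd⁴/32 = π(0.0398)⁴/32 = 2.463×10^-7 m⁴.
T_max = τ_allow·J/r = 1.07×10^8 × 2.463×10^-7 / 0.0199 = 1325 N·m.
ω = 2π·7220/60 = 756.1 rad/s, so P_max = T_max·ω = 1.001×10^6 W.

1340 hp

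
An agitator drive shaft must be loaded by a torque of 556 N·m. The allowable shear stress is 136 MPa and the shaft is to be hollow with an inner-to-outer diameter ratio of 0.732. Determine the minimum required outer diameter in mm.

30.8 mm

For a hollow shaft with d_i/d_o = 0.732: τ_max = 16T/(π d_o³ (1−k⁴)), so d_o = [16T/(π τ_allow (1−k⁴))]^(1/3) = [16·556.0/(π·1.36×10^8·0.7129)]^(1/3) = 0.03080 m.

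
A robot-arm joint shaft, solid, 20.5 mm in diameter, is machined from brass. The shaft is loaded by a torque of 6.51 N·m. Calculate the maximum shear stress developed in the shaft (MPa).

J = πd⁴/32 = π(0.0205)⁴/32 = 1.734×10^-8 m⁴.
τ_max = T·r/J = 6.510 × 0.0103 / 1.734×10^-8 = 3.848×10^6 Pa.

3.85 MPa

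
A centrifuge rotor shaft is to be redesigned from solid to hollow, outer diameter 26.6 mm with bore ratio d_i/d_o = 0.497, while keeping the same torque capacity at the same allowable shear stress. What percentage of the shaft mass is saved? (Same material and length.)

Equal τ_max and T ⇒ the solid shaft needs d_s³ = d_o³(1−k⁴), so d_s = 26.6·(1−0.497⁴)^(1/3) = 26.05 mm.
Area ratio A_h/A_s = d_o²(1−k²)/d_s² = (1−k²)/(1−k⁴)^(2/3) = 0.7853.
Mass saving = 1 − 0.7853 = 21.5 %.

21.5 %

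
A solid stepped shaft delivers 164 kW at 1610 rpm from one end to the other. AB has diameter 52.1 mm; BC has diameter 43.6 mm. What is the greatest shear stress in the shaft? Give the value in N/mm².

ω = 2π·1610/60 = 168.6 rad/s, so T = P/ω = 164×10³ / 168.6 = 972.7 N·m.
Under the same torque, τ_max = 16T/(πd³) is largest where d is smallest — segment BC (d = 43.6 mm).
τ_max = 16·972.7/(π·(0.0436)³) = 5.977×10^7 Pa.

59.8 N/mm²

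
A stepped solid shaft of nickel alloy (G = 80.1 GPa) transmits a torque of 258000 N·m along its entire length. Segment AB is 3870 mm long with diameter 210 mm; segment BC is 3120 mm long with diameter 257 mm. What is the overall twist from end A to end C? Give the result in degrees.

5.09°

J_AB = π(0.210)⁴/32 = 1.91×10^-4 m⁴; J_BC = π(0.257)⁴/32 = 4.28×10^-4 m⁴.
θ = (T/G)·Σ L_i/J_i = (258000/80.1×10⁹)·(3.87/1.91×10^-4 + 3.12/4.28×10^-4) = 0.08875 rad.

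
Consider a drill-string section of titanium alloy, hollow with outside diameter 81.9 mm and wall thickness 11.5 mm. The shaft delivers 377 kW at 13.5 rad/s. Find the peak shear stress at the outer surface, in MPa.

ω = 13.5 rad/s, so T = P/ω = 377×10³ / 13.50 = 27930 N·m.
J = π(d_o⁴ − d_i⁴)/32 = π(0.0819⁴ − 0.0589⁴)/32 = 3.236×10^-6 m⁴.
τ_max = T·r/J = 27930 × 0.0410 / 3.236×10^-6 = 3.534×10^8 Pa.

353 MPa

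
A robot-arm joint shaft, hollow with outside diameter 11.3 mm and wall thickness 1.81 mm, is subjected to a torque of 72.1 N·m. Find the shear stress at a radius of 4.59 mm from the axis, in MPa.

J = π(d_o⁴ − d_i⁴)/32 = π(0.0113⁴ − 0.00768⁴)/32 = 1.259×10^-9 m⁴.
Shear stress varies linearly with radius: τ = T·r/J = 72.10 × 0.00459 / 1.259×10^-9 = 2.628×10^8 Pa.

263 MPa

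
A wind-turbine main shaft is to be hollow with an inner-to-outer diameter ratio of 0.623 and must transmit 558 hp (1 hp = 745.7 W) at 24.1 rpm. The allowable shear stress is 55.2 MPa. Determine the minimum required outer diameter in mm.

ω = 2π·24.1/60 = 2.524 rad/s, so T = P/ω = 558×745.7 / 2.524 = 164900 N·m.
For a hollow shaft with d_i/d_o = 0.623: τ_max = 16T/(π d_o³ (1−k⁴)), so d_o = [16T/(π τ_allow (1−k⁴))]^(1/3) = [16·164900/(π·5.52×10^7·0.8494)]^(1/3) = 0.2616 m.

262 mm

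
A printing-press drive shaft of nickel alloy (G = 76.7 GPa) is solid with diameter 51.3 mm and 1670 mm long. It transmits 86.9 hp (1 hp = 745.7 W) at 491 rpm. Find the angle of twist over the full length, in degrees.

2.31°

ω = 2π·491/60 = 51.42 rad/s, so T = P/ω = 86.9×745.7 / 51.42 = 1260 N·m.
J = πd⁴/32 = π(0.0513)⁴/32 = 6.799×10^-7 m⁴.
θ = T·L/(G·J) = 1260 × 1.67 / (76.7×10⁹ × 6.799×10^-7) = 0.04036 rad.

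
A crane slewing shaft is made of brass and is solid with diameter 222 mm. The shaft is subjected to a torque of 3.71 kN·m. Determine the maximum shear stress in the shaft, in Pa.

J = πd⁴/32 = π(0.222)⁴/32 = 2.385×10^-4 m⁴.
τ_max = T·r/J = 3710 × 0.111 / 2.385×10^-4 = 1.727×10^6 Pa.

1.73e6 Pa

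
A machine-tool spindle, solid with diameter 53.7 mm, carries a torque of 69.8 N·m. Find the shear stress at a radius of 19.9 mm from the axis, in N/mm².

J = πd⁴/32 = π(0.0537)⁴/32 = 8.164×10^-7 m⁴.
Shear stress varies linearly with radius: τ = T·r/J = 69.80 × 0.0199 / 8.164×10^-7 = 1.701×10^6 Pa.

1.70 N/mm²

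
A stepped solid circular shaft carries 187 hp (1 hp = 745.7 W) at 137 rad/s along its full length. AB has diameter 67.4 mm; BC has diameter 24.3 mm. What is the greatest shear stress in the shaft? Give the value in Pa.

3.61e8 Pa

ω = 137 rad/s, so T = P/ω = 187×745.7 / 137.0 = 1018 N·m.
Under the same torque, τ_max = 16T/(πd³) is largest where d is smallest — segment BC (d = 24.3 mm).
τ_max = 16·1018/(π·(0.0243)³) = 3.613×10^8 Pa.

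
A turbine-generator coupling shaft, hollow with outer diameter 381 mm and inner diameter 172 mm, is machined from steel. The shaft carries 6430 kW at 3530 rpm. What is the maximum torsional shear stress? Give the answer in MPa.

1.67 MPa

ω = 2π·3530/60 = 369.7 rad/s, so T = P/ω = 6430×10³ / 369.7 = 17390 N·m.
J = π(d_o⁴ − d_i⁴)/32 = π(0.381⁴ − 0.172⁴)/32 = 1.983×10^-3 m⁴.
τ_max = T·r/J = 17390 × 0.191 / 1.983×10^-3 = 1.671×10^6 Pa.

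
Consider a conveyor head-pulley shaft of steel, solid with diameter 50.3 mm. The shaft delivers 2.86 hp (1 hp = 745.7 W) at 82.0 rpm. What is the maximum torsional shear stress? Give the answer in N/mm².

9.94 N/mm²

ω = 2π·82.0/60 = 8.587 rad/s, so T = P/ω = 2.86×745.7 / 8.587 = 248.4 N·m.
J = πd⁴/32 = π(0.0503)⁴/32 = 6.285×10^-7 m⁴.
τ_max = T·r/J = 248.4 × 0.0251 / 6.285×10^-7 = 9.939×10^6 Pa.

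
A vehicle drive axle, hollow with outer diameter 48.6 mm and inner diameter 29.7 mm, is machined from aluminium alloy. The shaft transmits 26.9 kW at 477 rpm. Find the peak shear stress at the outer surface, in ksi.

ω = 2π·477/60 = 49.95 rad/s, so T = P/ω = 26.9×10³ / 49.95 = 538.5 N·m.
J = π(d_o⁴ − d_i⁴)/32 = π(0.0486⁴ − 0.0297⁴)/32 = 4.713×10^-7 m⁴.
τ_max = T·r/J = 538.5 × 0.0243 / 4.713×10^-7 = 2.777×10^7 Pa.

4.03 ksi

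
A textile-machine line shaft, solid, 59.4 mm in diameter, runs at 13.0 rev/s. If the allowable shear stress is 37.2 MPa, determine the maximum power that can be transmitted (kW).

125 kW

J = πd⁴/32 = π(0.0594)⁴/32 = 1.222×10^-6 m⁴.
T_max = τ_allow·J/r = 3.72×10^7 × 1.222×10^-6 / 0.0297 = 1531 N·m.
ω = 2π·13.0 = 81.68 rad/s, so P_max = T_max·ω = 1.250×10^5 W.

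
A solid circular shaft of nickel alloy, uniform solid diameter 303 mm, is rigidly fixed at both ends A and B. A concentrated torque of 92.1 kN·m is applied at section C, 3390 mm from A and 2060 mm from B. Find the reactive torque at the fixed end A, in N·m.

With uniform GJ and both ends fixed, compatibility θ_AC = θ_CB gives T_A·a = T_B·b, together with T_A + T_B = T₀.
T_A = T₀·b/(a+b) = 92100·2060/5450 = 34810 N·m; T_B = 57290 N·m.

34800 N·m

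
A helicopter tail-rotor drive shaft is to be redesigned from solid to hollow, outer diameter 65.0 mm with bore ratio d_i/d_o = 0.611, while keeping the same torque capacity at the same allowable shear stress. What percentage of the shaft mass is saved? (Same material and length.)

30.7 %

Equal τ_max and T ⇒ the solid shaft needs d_s³ = d_o³(1−k⁴), so d_s = 65.0·(1−0.611⁴)^(1/3) = 61.83 mm.
Area ratio A_h/A_s = d_o²(1−k²)/d_s² = (1−k²)/(1−k⁴)^(2/3) = 0.6926.
Mass saving = 1 − 0.6926 = 30.7 %.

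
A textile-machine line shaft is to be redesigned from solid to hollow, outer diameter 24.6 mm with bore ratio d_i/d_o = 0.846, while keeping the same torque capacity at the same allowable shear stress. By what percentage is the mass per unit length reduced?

Equal τ_max and T ⇒ the solid shaft needs d_s³ = d_o³(1−k⁴), so d_s = 24.6·(1−0.846⁴)^(1/3) = 19.36 mm.
Area ratio A_h/A_s = d_o²(1−k²)/d_s² = (1−k²)/(1−k⁴)^(2/3) = 0.4588.
Mass saving = 1 − 0.4588 = 54.1 %.

54.1 %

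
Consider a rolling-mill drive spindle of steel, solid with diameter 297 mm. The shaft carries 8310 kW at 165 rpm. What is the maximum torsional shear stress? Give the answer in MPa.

93.5 MPa

ω = 2π·165/60 = 17.28 rad/s, so T = P/ω = 8310×10³ / 17.28 = 480900 N·m.
J = πd⁴/32 = π(0.297)⁴/32 = 7.639×10^-4 m⁴.
τ_max = T·r/J = 480900 × 0.148 / 7.639×10^-4 = 9.350×10^7 Pa.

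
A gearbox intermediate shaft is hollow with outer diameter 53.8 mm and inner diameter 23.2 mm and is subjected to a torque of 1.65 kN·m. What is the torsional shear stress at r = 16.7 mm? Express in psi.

J = π(d_o⁴ − d_i⁴)/32 = π(0.0538⁴ − 0.0232⁴)/32 = 7.940×10^-7 m⁴.
Shear stress varies linearly with radius: τ = T·r/J = 1650 × 0.0167 / 7.940×10^-7 = 3.470×10^7 Pa.

5030 psi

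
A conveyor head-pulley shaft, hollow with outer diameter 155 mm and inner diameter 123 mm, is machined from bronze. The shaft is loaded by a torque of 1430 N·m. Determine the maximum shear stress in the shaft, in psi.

470 psi

J = π(d_o⁴ − d_i⁴)/32 = π(0.155⁴ − 0.123⁴)/32 = 3.420×10^-5 m⁴.
τ_max = T·r/J = 1430 × 0.0775 / 3.420×10^-5 = 3.241×10^6 Pa.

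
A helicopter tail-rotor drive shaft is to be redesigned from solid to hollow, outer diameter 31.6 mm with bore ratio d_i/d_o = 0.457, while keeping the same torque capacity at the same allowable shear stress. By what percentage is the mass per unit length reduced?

18.5 %

Equal τ_max and T ⇒ the solid shaft needs d_s³ = d_o³(1−k⁴), so d_s = 31.6·(1−0.457⁴)^(1/3) = 31.13 mm.
Area ratio A_h/A_s = d_o²(1−k²)/d_s² = (1−k²)/(1−k⁴)^(2/3) = 0.8150.
Mass saving = 1 − 0.8150 = 18.5 %.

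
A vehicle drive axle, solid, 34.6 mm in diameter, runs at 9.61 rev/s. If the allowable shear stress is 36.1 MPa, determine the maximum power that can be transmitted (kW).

17.7 kW

J = πd⁴/32 = π(0.0346)⁴/32 = 1.407×10^-7 m⁴.
T_max = τ_allow·J/r = 3.61×10^7 × 1.407×10^-7 / 0.0173 = 293.6 N·m.
ω = 2π·9.61 = 60.38 rad/s, so P_max = T_max·ω = 1.773×10^4 W.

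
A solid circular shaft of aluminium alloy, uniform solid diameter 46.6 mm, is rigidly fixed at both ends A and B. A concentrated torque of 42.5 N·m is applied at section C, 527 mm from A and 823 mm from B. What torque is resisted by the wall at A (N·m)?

With uniform GJ and both ends fixed, compatibility θ_AC = θ_CB gives T_A·a = T_B·b, together with T_A + T_B = T₀.
T_A = T₀·b/(a+b) = 42.50·823/1350 = 25.91 N·m; T_B = 16.59 N·m.

25.9 N·m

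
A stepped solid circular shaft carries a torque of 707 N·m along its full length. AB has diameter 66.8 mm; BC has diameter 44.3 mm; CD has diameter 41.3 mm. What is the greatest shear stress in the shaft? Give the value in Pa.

Under the same torque, τ_max = 16T/(πd³) is largest where d is smallest — segment CD (d = 41.3 mm).
τ_max = 16·707.0/(π·(0.0413)³) = 5.111×10^7 Pa.

5.11e7 Pa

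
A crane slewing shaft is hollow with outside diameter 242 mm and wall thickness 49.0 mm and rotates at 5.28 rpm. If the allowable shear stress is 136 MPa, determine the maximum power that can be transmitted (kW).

183 kW

J = π(d_o⁴ − d_i⁴)/32 = π(0.242⁴ − 0.144⁴)/32 = 2.945×10^-4 m⁴.
T_max = τ_allow·J/r = 1.36×10^8 × 2.945×10^-4 / 0.121 = 331000 N·m.
ω = 2π·5.28/60 = 0.5529 rad/s, so P_max = T_max·ω = 1.830×10^5 W.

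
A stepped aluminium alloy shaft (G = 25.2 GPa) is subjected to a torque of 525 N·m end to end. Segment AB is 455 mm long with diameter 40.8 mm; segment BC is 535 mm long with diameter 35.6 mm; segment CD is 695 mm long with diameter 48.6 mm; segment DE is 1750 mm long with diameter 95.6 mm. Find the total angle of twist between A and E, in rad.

J_AB = π(0.0408)⁴/32 = 2.72×10^-7 m⁴; J_BC = π(0.0356)⁴/32 = 1.58×10^-7 m⁴; J_CD = π(0.0486)⁴/32 = 5.48×10^-7 m⁴; J_DE = π(0.0956)⁴/32 = 8.20×10^-6 m⁴.
θ = (T/G)·Σ L_i/J_i = (525.0/25.2×10⁹)·(0.455/2.72×10^-7 + 0.535/1.58×10^-7 + 0.695/5.48×10^-7 + 1.75/8.20×10^-6) = 0.1364 rad.

0.136 rad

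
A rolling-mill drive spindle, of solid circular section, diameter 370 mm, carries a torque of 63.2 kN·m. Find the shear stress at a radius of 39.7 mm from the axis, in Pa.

J = πd⁴/32 = π(0.370)⁴/32 = 1.840×10^-3 m⁴.
Shear stress varies linearly with radius: τ = T·r/J = 63200 × 0.0397 / 1.840×10^-3 = 1.364×10^6 Pa.

1.36e6 Pa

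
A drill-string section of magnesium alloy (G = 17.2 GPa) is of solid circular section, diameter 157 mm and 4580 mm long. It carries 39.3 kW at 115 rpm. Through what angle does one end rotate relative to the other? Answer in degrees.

0.835°

ω = 2π·115/60 = 12.04 rad/s, so T = P/ω = 39.3×10³ / 12.04 = 3263 N·m.
J = πd⁴/32 = π(0.157)⁴/32 = 5.965×10^-5 m⁴.
θ = T·L/(G·J) = 3263 × 4.58 / (17.2×10⁹ × 5.965×10^-5) = 0.01457 rad.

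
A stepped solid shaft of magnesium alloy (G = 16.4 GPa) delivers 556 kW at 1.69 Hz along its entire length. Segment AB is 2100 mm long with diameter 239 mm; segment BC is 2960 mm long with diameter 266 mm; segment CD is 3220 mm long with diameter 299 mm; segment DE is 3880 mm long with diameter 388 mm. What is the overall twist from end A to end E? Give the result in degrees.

ω = 2π·1.69 = 10.62 rad/s, so T = P/ω = 556×10³ / 10.62 = 52360 N·m.
J_AB = π(0.239)⁴/32 = 3.20×10^-4 m⁴; J_BC = π(0.266)⁴/32 = 4.92×10^-4 m⁴; J_CD = π(0.299)⁴/32 = 7.85×10^-4 m⁴; J_DE = π(0.388)⁴/32 = 2.22×10^-3 m⁴.
θ = (T/G)·Σ L_i/J_i = (52360/16.4×10⁹)·(2.10/3.20×10^-4 + 2.96/4.92×10^-4 + 3.22/7.85×10^-4 + 3.88/2.22×10^-3) = 0.05883 rad.

3.37°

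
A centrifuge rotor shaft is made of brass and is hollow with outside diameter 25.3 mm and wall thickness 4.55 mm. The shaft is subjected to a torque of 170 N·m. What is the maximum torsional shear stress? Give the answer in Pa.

6.43e7 Pa

J = π(d_o⁴ − d_i⁴)/32 = π(0.0253⁴ − 0.0162⁴)/32 = 3.346×10^-8 m⁴.
τ_max = T·r/J = 170.0 × 0.0126 / 3.346×10^-8 = 6.427×10^7 Pa.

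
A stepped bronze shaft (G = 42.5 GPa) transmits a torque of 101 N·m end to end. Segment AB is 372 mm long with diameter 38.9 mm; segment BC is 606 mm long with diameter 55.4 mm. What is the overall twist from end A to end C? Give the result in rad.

J_AB = π(0.0389)⁴/32 = 2.25×10^-7 m⁴; J_BC = π(0.0554)⁴/32 = 9.25×10^-7 m⁴.
θ = (T/G)·Σ L_i/J_i = (101.0/42.5×10⁹)·(0.372/2.25×10^-7 + 0.606/9.25×10^-7) = 5.490×10^-3 rad.

0.00549 rad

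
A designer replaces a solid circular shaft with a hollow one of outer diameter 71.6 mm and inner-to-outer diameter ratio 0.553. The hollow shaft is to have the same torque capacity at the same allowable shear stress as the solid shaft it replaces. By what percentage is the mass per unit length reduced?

Equal τ_max and T ⇒ the solid shaft needs d_s³ = d_o³(1−k⁴), so d_s = 71.6·(1−0.553⁴)^(1/3) = 69.29 mm.
Area ratio A_h/A_s = d_o²(1−k²)/d_s² = (1−k²)/(1−k⁴)^(2/3) = 0.7412.
Mass saving = 1 − 0.7412 = 25.9 %.

25.9 %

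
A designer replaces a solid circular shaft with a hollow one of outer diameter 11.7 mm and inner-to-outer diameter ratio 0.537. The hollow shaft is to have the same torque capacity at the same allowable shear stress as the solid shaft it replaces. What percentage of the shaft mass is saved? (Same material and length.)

24.6 %

Equal τ_max and T ⇒ the solid shaft needs d_s³ = d_o³(1−k⁴), so d_s = 11.7·(1−0.537⁴)^(1/3) = 11.37 mm.
Area ratio A_h/A_s = d_o²(1−k²)/d_s² = (1−k²)/(1−k⁴)^(2/3) = 0.7540.
Mass saving = 1 − 0.7540 = 24.6 %.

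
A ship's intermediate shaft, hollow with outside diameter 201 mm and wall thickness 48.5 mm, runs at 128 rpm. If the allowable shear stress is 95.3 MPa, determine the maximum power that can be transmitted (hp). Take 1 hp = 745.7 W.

J = π(d_o⁴ − d_i⁴)/32 = π(0.201⁴ − 0.104⁴)/32 = 1.488×10^-4 m⁴.
T_max = τ_allow·J/r = 9.53×10^7 × 1.488×10^-4 / 0.101 = 141100 N·m.
ω = 2π·128/60 = 13.40 rad/s, so P_max = T_max·ω = 1.891×10^6 W.

2540 hp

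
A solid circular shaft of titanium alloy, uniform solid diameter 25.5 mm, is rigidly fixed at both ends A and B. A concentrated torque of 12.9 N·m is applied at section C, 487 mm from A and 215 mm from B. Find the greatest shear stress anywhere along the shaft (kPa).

With uniform GJ and both ends fixed, compatibility θ_AC = θ_CB gives T_A·a = T_B·b, together with T_A + T_B = T₀.
T_A = T₀·b/(a+b) = 12.90·215/702.0 = 3.951 N·m; T_B = 8.949 N·m.
τ in each portion: τ_AC = 1.21×10^6 Pa, τ_CB = 2.75×10^6 Pa; maximum is in CB.
τ_max = T_CB·r/J = 8.949·0.0127/4.15×10^-8 = 2.749×10^6 Pa.

2750 kPa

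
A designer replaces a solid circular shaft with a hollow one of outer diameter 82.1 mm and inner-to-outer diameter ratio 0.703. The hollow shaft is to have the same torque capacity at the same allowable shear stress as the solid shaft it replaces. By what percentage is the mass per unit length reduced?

Equal τ_max and T ⇒ the solid shaft needs d_s³ = d_o³(1−k⁴), so d_s = 82.1·(1−0.703⁴)^(1/3) = 74.78 mm.
Area ratio A_h/A_s = d_o²(1−k²)/d_s² = (1−k²)/(1−k⁴)^(2/3) = 0.6096.
Mass saving = 1 − 0.6096 = 39.0 %.

39.0 %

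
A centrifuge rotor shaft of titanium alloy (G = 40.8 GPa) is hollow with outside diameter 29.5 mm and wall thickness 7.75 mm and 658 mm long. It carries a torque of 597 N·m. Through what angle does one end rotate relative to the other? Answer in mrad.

136 mrad

J = π(d_o⁴ − d_i⁴)/32 = π(0.0295⁴ − 0.0140⁴)/32 = 7.058×10^-8 m⁴.
θ = T·L/(G·J) = 597.0 × 0.658 / (40.8×10⁹ × 7.058×10^-8) = 0.1364 rad.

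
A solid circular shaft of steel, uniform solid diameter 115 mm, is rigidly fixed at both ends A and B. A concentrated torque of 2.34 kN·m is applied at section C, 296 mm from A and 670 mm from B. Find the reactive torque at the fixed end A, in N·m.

1620 N·m

With uniform GJ and both ends fixed, compatibility θ_AC = θ_CB gives T_A·a = T_B·b, together with T_A + T_B = T₀.
T_A = T₀·b/(a+b) = 2340·670/966.0 = 1623 N·m; T_B = 717.0 N·m.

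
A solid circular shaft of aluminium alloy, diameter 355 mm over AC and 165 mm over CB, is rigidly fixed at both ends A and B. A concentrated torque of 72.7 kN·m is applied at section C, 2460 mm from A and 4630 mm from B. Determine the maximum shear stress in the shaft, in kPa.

8080 kPa

Compatibility: T_A·a/J_AC = T_B·b/J_CB with T_A + T_B = T₀.
J_AC = 1.56×10^-3 m⁴, J_CB = 7.28×10^-5 m⁴, so T_A = T₀·(J_AC/a)/((J_AC/a)+(J_CB/b)) = 70940 N·m, T_B = 1759 N·m.
τ in each portion: τ_AC = 8.08×10^6 Pa, τ_CB = 1.99×10^6 Pa; maximum is in AC.
τ_max = T_AC·r/J = 70940·0.177/1.56×10^-3 = 8.076×10^6 Pa.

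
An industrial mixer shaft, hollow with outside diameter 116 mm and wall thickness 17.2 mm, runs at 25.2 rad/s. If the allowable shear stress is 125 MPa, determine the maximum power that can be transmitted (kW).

729 kW

J = π(d_o⁴ − d_i⁴)/32 = π(0.116⁴ − 0.0816⁴)/32 = 1.342×10^-5 m⁴.
T_max = τ_allow·J/r = 1.25×10^8 × 1.342×10^-5 / 0.0580 = 28930 N·m.
ω = 25.2 rad/s, so P_max = T_max·ω = 7.290×10^5 W.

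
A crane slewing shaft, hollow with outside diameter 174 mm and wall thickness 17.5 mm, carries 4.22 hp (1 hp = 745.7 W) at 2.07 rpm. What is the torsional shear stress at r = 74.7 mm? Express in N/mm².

ω = 2π·2.07/60 = 0.2168 rad/s, so T = P/ω = 4.22×745.7 / 0.2168 = 14520 N·m.
J = π(d_o⁴ − d_i⁴)/32 = π(0.174⁴ − 0.139⁴)/32 = 5.334×10^-5 m⁴.
Shear stress varies linearly with radius: τ = T·r/J = 14520 × 0.0747 / 5.334×10^-5 = 2.033×10^7 Pa.

20.3 N/mm²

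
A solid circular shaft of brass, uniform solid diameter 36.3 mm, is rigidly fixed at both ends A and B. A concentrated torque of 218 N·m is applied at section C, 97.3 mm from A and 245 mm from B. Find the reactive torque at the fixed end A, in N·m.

156 N·m

With uniform GJ and both ends fixed, compatibility θ_AC = θ_CB gives T_A·a = T_B·b, together with T_A + T_B = T₀.
T_A = T₀·b/(a+b) = 218.0·245/342.3 = 156.0 N·m; T_B = 61.97 N·m.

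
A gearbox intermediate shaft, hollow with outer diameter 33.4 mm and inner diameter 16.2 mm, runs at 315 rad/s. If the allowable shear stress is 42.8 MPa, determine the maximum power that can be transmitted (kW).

93.2 kW

J = π(d_o⁴ − d_i⁴)/32 = π(0.0334⁴ − 0.0162⁴)/32 = 1.154×10^-7 m⁴.
T_max = τ_allow·J/r = 4.28×10^7 × 1.154×10^-7 / 0.0167 = 295.8 N·m.
ω = 315 rad/s, so P_max = T_max·ω = 9.317×10^4 W.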